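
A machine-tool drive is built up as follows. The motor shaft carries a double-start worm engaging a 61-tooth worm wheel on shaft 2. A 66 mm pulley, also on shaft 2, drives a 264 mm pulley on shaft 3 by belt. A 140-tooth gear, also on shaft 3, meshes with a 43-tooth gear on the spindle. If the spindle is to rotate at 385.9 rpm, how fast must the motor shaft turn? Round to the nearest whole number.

14460 rpm

Overall ratio R = 30.5 × 4 × 0.30714 = 37.471.
Required input speed = output speed × R = 385.9 × 37.471 = 14460 rpm.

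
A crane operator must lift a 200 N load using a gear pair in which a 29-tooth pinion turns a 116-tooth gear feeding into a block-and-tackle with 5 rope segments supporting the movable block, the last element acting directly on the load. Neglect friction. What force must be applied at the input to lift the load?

10 N

Gear pair MA = 116/29 = 4.
Block-and-tackle MA = number of supporting rope parts = 5.
Combined ideal MA = 4 × 5 = 20.
Effort = load / MA = 200 / 20 = 10 N.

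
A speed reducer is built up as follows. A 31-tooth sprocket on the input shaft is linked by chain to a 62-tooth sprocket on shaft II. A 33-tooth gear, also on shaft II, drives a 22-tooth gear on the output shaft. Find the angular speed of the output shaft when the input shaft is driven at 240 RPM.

Chain: ratio = 62/31 = 2, so shaft II turns at 240 / 2 = 120 RPM.
Gear mesh: ratio = 22/33 = 0.66667, so the output shaft turns at 120 / 0.66667 = 180 RPM.

180 RPM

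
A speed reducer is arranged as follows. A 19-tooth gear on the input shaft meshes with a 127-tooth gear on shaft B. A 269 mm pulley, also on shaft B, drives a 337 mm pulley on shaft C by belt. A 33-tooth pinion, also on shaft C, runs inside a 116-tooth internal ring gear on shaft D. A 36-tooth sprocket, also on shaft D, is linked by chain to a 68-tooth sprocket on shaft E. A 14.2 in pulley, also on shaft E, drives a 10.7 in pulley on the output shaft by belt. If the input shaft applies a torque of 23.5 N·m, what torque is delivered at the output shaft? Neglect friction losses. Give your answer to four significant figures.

After the gear mesh (127/19): 23.5 × 6.6842 = 157.08 N·m
After the belt (337/269): 157.08 × 1.2528 = 196.79 N·m
After the internal gear (116/33): 196.79 × 3.5152 = 691.73 N·m
After the chain (68/36): 691.73 × 1.8889 = 1306.6 N·m
After the belt (10.7/14.2): 1306.6 × 0.75352 = 984.56 N·m

984.6 N·m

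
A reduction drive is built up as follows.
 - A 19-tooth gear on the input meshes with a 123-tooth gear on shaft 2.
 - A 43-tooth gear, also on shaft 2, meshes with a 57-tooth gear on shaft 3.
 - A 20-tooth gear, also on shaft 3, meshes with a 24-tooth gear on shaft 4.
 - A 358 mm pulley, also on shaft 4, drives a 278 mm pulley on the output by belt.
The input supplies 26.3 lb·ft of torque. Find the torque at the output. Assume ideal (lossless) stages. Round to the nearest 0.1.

gear mesh 123/19 = 6.4737 → τ = 26.3·6.4737 = 170.26 lb·ft
gear mesh 57/43 = 1.3256 → τ = 170.26·1.3256 = 225.69 lb·ft
gear mesh 24/20 = 1.2 → τ = 225.69·1.2 = 270.83 lb·ft
belt 278/358 = 0.77654 → τ = 270.83·0.77654 = 210.31 lb·ft

210.3 lb·ft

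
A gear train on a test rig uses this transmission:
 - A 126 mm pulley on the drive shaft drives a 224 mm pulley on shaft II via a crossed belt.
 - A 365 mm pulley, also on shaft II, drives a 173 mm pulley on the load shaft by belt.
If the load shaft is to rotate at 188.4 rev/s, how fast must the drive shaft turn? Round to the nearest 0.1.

Overall ratio R = 1.7778 × 0.47397 = 0.84262.
Required input speed = output speed × R = 188.4 × 0.84262 = 158.75 rev/s.

158.7 rev/s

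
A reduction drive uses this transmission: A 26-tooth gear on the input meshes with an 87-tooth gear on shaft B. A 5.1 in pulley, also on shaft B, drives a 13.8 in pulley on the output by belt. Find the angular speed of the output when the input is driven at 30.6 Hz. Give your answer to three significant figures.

3.38 Hz

the input → shaft B (gear mesh, 87/26): 30.6 ÷ 3.3462 = 9.1448 Hz
shaft B → the output (belt, 13.8/5.1): 9.1448 ÷ 2.7059 = 3.3796 Hz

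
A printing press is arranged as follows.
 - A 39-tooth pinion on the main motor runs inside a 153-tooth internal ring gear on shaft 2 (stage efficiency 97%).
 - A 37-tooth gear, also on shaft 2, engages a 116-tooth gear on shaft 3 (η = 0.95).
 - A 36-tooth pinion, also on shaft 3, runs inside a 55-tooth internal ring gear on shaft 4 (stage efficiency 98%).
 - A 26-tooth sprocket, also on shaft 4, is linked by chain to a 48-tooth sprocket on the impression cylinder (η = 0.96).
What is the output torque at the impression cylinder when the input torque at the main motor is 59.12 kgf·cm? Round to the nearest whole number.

Internal gear: ratio = 153/39 = 3.9231; torque at shaft 2 = 59.12 × 3.9231 × 0.97 = 224.97 kgf·cm.
Gear mesh: ratio = 116/37 = 3.1351; torque at shaft 3 = 224.97 × 3.1351 × 0.95 = 670.06 kgf·cm.
Internal gear: ratio = 55/36 = 1.5278; torque at shaft 4 = 670.06 × 1.5278 × 0.98 = 1003.2 kgf·cm.
Chain: ratio = 48/26 = 1.8462; torque at the impression cylinder = 1003.2 × 1.8462 × 0.96 = 1778 kgf·cm.

1778 kgf·cm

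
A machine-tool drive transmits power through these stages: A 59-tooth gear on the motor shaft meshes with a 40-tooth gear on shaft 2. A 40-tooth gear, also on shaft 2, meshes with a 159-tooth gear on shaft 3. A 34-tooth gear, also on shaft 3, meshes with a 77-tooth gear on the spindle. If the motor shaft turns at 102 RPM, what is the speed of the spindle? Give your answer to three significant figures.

the motor shaft → shaft 2 (gear mesh, 40/59): 102 ÷ 0.67797 = 150.45 RPM
shaft 2 → shaft 3 (gear mesh, 159/40): 150.45 ÷ 3.975 = 37.849 RPM
shaft 3 → the spindle (gear mesh, 77/34): 37.849 ÷ 2.2647 = 16.713 RPM

16.7 RPM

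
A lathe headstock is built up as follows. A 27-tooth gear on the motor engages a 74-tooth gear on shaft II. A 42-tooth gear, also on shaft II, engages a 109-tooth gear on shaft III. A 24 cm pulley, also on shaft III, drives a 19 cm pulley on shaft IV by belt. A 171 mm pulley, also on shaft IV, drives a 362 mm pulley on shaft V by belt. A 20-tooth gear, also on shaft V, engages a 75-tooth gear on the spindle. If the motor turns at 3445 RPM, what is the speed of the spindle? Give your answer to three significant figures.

77.1 RPM

the motor → shaft II (gear mesh, 74/27): 3445 ÷ 2.7407 = 1257 RPM
shaft II → shaft III (gear mesh, 109/42): 1257 ÷ 2.5952 = 484.33 RPM
shaft III → shaft IV (belt, 19/24): 484.33 ÷ 0.79167 = 611.79 RPM
shaft IV → shaft V (belt, 362/171): 611.79 ÷ 2.117 = 288.99 RPM
shaft V → the spindle (gear mesh, 75/20): 288.99 ÷ 3.75 = 77.065 RPM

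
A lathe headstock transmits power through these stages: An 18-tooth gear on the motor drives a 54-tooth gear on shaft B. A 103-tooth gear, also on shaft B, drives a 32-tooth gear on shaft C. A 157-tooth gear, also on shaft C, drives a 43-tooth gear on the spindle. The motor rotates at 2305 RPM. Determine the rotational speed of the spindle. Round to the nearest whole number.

the motor → shaft B (gear mesh, 54/18): 2305 ÷ 3 = 768.33 RPM
shaft B → shaft C (gear mesh, 32/103): 768.33 ÷ 0.31068 = 2473.1 RPM
shaft C → the spindle (gear mesh, 43/157): 2473.1 ÷ 0.27389 = 9029.6 RPM

9030 RPM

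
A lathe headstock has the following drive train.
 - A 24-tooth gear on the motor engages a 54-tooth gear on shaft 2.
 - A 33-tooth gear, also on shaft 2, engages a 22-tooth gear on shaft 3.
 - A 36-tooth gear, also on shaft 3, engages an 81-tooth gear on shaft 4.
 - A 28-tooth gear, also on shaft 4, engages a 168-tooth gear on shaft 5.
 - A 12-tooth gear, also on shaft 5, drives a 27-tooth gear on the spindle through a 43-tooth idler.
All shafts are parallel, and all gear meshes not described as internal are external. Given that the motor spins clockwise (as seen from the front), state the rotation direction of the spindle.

clockwise

the motor → shaft 2: external mesh, 1 reversal → CCW.
shaft 2 → shaft 3: external mesh, 1 reversal → CW.
shaft 3 → shaft 4: external mesh, 1 reversal → CCW.
shaft 4 → shaft 5: external mesh, 1 reversal → CW.
shaft 5 → the spindle: driver → idler → driven is 2 external meshes, 2 reversals → CW.
6 reversals in total — an even number — so the spindle turns the same way as the motor.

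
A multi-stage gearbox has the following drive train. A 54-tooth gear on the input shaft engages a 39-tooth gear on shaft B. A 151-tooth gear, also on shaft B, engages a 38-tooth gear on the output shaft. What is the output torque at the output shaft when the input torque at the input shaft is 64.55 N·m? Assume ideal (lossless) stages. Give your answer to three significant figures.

gear mesh 39/54 = 0.72222 → τ = 64.55·0.72222 = 46.619 N·m
gear mesh 38/151 = 0.25166 → τ = 46.619·0.25166 = 11.732 N·m

11.7 N·m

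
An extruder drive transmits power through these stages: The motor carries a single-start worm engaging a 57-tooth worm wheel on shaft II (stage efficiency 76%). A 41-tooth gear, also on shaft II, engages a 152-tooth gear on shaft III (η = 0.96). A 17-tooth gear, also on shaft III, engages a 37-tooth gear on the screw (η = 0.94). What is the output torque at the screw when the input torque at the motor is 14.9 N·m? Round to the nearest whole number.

4700 N·m

Worm: ratio = 57/1 = 57; torque at shaft II = 14.9 × 57 × 0.76 = 645.47 N·m.
Gear mesh: ratio = 152/41 = 3.7073; torque at shaft III = 645.47 × 3.7073 × 0.96 = 2297.2 N·m.
Gear mesh: ratio = 37/17 = 2.1765; torque at the screw = 2297.2 × 2.1765 × 0.94 = 4699.9 N·m.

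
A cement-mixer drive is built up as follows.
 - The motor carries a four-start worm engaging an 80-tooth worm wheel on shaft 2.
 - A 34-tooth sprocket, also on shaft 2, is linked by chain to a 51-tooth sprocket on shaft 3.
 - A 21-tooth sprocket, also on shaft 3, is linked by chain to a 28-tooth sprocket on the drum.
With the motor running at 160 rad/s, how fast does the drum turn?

4 rad/s

Worm: ratio = 80/4 = 20, so shaft 2 turns at 160 / 20 = 8 rad/s.
Chain: ratio = 51/34 = 1.5, so shaft 3 turns at 8 / 1.5 = 5.3333 rad/s.
Chain: ratio = 28/21 = 1.3333, so the drum turns at 5.3333 / 1.3333 = 4 rad/s.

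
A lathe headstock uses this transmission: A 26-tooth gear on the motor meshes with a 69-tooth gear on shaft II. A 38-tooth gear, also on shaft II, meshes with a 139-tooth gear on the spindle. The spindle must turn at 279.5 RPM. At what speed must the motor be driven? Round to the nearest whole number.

Overall ratio R = 2.6538 × 3.6579 = 9.7075.
Required input speed = output speed × R = 279.5 × 9.7075 = 2713.2 RPM.

2713 RPM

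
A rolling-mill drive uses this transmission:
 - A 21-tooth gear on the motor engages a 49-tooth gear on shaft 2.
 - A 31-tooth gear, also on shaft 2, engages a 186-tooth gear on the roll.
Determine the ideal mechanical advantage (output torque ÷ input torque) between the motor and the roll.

14

Each stage contributes driven/driver: gear mesh 49/21 = 2.3333, gear mesh 186/31 = 6.
Overall: 2.3333 × 6 = 14.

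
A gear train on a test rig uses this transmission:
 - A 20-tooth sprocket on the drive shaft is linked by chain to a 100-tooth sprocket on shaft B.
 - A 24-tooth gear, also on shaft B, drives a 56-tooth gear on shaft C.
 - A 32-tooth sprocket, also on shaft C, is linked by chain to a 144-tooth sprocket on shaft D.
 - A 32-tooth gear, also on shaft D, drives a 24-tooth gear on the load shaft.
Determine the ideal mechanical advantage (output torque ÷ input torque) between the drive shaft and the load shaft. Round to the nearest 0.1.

Each stage contributes driven/driver: chain 100/20 = 5, gear mesh 56/24 = 2.3333, chain 144/32 = 4.5, gear mesh 24/32 = 0.75.
Overall: 5 × 2.3333 × 4.5 × 0.75 = 39.375.

39.4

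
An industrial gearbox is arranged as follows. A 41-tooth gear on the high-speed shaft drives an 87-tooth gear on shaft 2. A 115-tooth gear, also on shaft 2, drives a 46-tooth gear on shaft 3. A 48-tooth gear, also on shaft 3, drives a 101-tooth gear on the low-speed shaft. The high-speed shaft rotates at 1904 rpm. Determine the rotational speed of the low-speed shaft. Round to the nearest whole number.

1066 rpm

the high-speed shaft → shaft 2 (gear mesh, 87/41): 1904 ÷ 2.122 = 897.29 rpm
shaft 2 → shaft 3 (gear mesh, 46/115): 897.29 ÷ 0.4 = 2243.2 rpm
shaft 3 → the low-speed shaft (gear mesh, 101/48): 2243.2 ÷ 2.1042 = 1066.1 rpm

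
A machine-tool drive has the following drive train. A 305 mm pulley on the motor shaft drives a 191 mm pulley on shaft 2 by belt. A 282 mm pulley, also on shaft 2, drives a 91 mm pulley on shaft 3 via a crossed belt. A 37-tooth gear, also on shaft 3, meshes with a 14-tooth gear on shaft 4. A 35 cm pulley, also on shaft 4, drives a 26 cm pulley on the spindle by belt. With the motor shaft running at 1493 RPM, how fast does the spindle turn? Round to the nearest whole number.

26285 RPM

belt 191/305 = 0.62623 → 1493/0.62623 = 2384.1 RPM
belt 91/282 = 0.3227 → 2384.1/0.3227 = 7388.1 RPM
gear mesh 14/37 = 0.37838 → 7388.1/0.37838 = 19526 RPM
belt 26/35 = 0.74286 → 19526/0.74286 = 26285 RPM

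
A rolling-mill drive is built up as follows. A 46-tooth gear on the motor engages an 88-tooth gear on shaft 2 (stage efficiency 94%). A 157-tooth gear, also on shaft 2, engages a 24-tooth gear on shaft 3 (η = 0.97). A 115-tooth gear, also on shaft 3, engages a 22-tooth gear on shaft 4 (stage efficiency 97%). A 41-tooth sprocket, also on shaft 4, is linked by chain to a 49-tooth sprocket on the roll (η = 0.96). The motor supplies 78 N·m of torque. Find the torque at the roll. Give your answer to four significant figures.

4.428 N·m

gear mesh 88/46 = 1.913 → τ = 78·1.913·0.94 = 140.26 N·m
gear mesh 24/157 = 0.15287 → τ = 140.26·0.15287·0.97 = 20.798 N·m
gear mesh 22/115 = 0.1913 → τ = 20.798·0.1913·0.97 = 3.8595 N·m
chain 49/41 = 1.1951 → τ = 3.8595·1.1951·0.96 = 4.428 N·m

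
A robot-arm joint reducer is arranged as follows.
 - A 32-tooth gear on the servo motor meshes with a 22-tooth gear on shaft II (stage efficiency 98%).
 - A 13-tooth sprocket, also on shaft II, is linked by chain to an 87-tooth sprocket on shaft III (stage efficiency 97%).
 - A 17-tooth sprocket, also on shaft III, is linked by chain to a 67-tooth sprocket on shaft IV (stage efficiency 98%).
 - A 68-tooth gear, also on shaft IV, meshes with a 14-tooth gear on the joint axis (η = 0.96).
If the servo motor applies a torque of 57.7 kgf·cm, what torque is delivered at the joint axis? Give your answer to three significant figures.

Gear mesh: ratio = 22/32 = 0.6875; torque at shaft II = 57.7 × 0.6875 × 0.98 = 38.875 kgf·cm.
Chain: ratio = 87/13 = 6.6923; torque at shaft III = 38.875 × 6.6923 × 0.97 = 252.36 kgf·cm.
Chain: ratio = 67/17 = 3.9412; torque at shaft IV = 252.36 × 3.9412 × 0.98 = 974.71 kgf·cm.
Gear mesh: ratio = 14/68 = 0.20588; torque at the joint axis = 974.71 × 0.20588 × 0.96 = 192.65 kgf·cm.

193 kgf·cm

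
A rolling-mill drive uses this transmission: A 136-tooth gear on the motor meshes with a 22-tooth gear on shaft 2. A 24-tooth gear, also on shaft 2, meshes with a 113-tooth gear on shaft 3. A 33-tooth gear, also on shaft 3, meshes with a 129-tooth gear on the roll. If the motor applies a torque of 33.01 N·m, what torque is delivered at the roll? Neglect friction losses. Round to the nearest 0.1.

98.3 N·m

Gear mesh: ratio = 22/136 = 0.16176; torque at shaft 2 = 33.01 × 0.16176 = 5.3399 N·m.
Gear mesh: ratio = 113/24 = 4.7083; torque at shaft 3 = 5.3399 × 4.7083 = 25.142 N·m.
Gear mesh: ratio = 129/33 = 3.9091; torque at the roll = 25.142 × 3.9091 = 98.282 N·m.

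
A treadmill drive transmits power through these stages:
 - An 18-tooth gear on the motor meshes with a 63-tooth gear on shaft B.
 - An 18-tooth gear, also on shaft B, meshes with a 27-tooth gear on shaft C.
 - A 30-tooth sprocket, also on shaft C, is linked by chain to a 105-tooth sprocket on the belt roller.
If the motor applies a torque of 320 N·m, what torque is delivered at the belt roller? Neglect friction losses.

Gear mesh: ratio = 63/18 = 3.5; torque at shaft B = 320 × 3.5 = 1120 N·m.
Gear mesh: ratio = 27/18 = 1.5; torque at shaft C = 1120 × 1.5 = 1680 N·m.
Chain: ratio = 105/30 = 3.5; torque at the belt roller = 1680 × 3.5 = 5880 N·m.

5880 N·m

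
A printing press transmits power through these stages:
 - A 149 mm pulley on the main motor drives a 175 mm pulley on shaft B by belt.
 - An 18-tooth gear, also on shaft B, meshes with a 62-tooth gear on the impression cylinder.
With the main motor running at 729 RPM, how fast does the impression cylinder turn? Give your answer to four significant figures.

180.2 RPM

Belt: ratio = 175/149 = 1.1745, so shaft B turns at 729 / 1.1745 = 620.69 RPM.
Gear mesh: ratio = 62/18 = 3.4444, so the impression cylinder turns at 620.69 / 3.4444 = 180.2 RPM.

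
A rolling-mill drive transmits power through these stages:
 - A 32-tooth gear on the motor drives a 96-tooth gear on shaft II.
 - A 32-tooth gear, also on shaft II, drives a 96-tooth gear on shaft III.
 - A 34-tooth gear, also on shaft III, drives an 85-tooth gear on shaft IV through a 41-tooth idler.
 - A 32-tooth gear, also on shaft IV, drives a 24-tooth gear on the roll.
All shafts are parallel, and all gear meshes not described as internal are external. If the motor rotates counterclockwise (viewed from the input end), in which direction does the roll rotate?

clockwise

the motor → shaft II: external mesh, 1 reversal → CW.
shaft II → shaft III: external mesh, 1 reversal → CCW.
shaft III → shaft IV: driver → idler → driven is 2 external meshes, 2 reversals → CCW.
shaft IV → the roll: external mesh, 1 reversal → CW.
5 reversals in total — an odd number — so the roll turns opposite to the motor.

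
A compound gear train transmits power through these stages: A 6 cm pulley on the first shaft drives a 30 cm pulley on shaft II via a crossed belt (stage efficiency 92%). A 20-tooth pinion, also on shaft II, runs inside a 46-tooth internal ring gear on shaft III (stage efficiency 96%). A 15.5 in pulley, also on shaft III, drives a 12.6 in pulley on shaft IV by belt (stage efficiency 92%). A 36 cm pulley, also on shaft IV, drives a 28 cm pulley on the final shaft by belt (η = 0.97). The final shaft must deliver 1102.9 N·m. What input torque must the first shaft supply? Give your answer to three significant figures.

192 N·m

Overall ratio R = 5 × 2.3 × 0.8129 × 0.77778 = 7.271; overall efficiency η = 0.92 × 0.96 × 0.92 × 0.97 = 0.7882.
Input torque = output torque / (R × η) = 1102.9 / (7.271 × 0.7882) = 192.45 N·m.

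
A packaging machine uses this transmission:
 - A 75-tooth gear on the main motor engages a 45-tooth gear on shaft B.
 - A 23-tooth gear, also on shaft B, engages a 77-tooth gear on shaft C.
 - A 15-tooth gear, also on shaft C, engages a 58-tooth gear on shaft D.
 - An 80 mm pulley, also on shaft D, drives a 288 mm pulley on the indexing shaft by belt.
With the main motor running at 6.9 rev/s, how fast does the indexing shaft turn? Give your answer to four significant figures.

Gear mesh: ratio = 45/75 = 0.6, so shaft B turns at 6.9 / 0.6 = 11.5 rev/s.
Gear mesh: ratio = 77/23 = 3.3478, so shaft C turns at 11.5 / 3.3478 = 3.4351 rev/s.
Gear mesh: ratio = 58/15 = 3.8667, so shaft D turns at 3.4351 / 3.8667 = 0.88838 rev/s.
Belt: ratio = 288/80 = 3.6, so the indexing shaft turns at 0.88838 / 3.6 = 0.24677 rev/s.

0.2468 rev/s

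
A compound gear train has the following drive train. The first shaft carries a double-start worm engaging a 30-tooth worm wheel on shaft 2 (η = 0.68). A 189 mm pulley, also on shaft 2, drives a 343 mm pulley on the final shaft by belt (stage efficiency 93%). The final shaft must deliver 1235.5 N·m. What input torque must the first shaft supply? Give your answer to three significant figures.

Overall ratio R = 15 × 1.8148 = 27.222; overall efficiency η = 0.68 × 0.93 = 0.6324.
Input torque = output torque / (R × η) = 1235.5 / (27.222 × 0.6324) = 71.767 N·m.

71.8 N·m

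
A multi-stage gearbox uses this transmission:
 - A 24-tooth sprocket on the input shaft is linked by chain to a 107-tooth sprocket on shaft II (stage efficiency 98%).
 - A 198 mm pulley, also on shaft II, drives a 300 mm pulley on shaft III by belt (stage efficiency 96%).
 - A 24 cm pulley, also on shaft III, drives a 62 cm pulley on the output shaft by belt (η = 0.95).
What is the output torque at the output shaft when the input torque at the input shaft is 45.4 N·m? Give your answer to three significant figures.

708 N·m

Chain: ratio = 107/24 = 4.4583; torque at shaft II = 45.4 × 4.4583 × 0.98 = 198.36 N·m.
Belt: ratio = 300/198 = 1.5152; torque at shaft III = 198.36 × 1.5152 × 0.96 = 288.52 N·m.
Belt: ratio = 62/24 = 2.5833; torque at the output shaft = 288.52 × 2.5833 × 0.95 = 708.09 N·m.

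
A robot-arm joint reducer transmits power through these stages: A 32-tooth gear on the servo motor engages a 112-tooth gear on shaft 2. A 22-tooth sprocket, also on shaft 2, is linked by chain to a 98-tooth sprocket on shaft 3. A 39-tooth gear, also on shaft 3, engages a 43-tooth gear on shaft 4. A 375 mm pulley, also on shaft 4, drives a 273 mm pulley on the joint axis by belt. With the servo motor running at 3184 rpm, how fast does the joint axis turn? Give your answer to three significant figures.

the servo motor → shaft 2 (gear mesh, 112/32): 3184 ÷ 3.5 = 909.71 rpm
shaft 2 → shaft 3 (chain, 98/22): 909.71 ÷ 4.4545 = 204.22 rpm
shaft 3 → shaft 4 (gear mesh, 43/39): 204.22 ÷ 1.1026 = 185.22 rpm
shaft 4 → the joint axis (belt, 273/375): 185.22 ÷ 0.728 = 254.43 rpm

254 rpm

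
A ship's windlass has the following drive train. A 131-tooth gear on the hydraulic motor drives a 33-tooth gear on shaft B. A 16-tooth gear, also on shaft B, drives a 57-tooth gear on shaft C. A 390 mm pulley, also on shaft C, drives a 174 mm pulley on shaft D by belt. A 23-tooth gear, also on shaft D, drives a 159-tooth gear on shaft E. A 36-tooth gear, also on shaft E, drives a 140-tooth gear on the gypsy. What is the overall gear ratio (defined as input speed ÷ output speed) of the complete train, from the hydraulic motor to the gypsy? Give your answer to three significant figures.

10.8

Each stage contributes driven/driver: gear mesh 33/131 = 0.25191, gear mesh 57/16 = 3.5625, belt 174/390 = 0.44615, gear mesh 159/23 = 6.913, gear mesh 140/36 = 3.8889.
Overall: 0.25191 × 3.5625 × 0.44615 × 6.913 × 3.8889 = 10.764.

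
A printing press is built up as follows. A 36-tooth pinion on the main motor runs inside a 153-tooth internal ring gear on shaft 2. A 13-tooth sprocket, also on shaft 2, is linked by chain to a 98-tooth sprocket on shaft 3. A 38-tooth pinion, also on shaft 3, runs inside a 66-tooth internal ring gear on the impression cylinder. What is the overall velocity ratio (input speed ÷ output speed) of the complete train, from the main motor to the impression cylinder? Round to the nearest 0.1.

55.6

Each stage contributes driven/driver: internal gear 153/36 = 4.25, chain 98/13 = 7.5385, internal gear 66/38 = 1.7368.
Overall: 4.25 × 7.5385 × 1.7368 = 55.646.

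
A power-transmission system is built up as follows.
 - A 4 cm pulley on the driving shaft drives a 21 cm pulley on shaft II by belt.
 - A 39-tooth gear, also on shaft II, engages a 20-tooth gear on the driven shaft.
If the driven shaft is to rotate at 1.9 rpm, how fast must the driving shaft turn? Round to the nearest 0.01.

5.12 rpm

Overall ratio R = 5.25 × 0.51282 = 2.6923.
Required input speed = output speed × R = 1.9 × 2.6923 = 5.1154 rpm.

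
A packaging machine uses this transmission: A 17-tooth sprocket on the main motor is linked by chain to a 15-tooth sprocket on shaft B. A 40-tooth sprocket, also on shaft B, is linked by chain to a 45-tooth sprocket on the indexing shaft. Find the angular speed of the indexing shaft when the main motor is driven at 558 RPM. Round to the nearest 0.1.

562.1 RPM

the main motor → shaft B (chain, 15/17): 558 ÷ 0.88235 = 632.4 RPM
shaft B → the indexing shaft (chain, 45/40): 632.4 ÷ 1.125 = 562.13 RPM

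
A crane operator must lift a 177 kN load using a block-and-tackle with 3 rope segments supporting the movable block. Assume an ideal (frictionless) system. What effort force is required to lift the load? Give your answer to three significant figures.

59.0 kN

Block-and-tackle MA = number of supporting rope parts = 3.
Effort = load / MA = 177 / 3 = 59 kN.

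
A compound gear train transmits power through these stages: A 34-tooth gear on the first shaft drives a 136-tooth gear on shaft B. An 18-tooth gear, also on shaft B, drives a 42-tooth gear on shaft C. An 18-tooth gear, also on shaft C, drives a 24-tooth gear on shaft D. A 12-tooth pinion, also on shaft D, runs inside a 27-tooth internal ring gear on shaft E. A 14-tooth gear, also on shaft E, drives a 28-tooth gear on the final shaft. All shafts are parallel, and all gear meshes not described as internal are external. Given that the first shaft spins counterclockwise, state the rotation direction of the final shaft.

the first shaft → shaft B: external mesh, 1 reversal → CW.
shaft B → shaft C: external mesh, 1 reversal → CCW.
shaft C → shaft D: external mesh, 1 reversal → CW.
shaft D → shaft E: internal mesh, same direction → CW.
shaft E → the final shaft: external mesh, 1 reversal → CCW.
4 reversals in total — an even number — so the final shaft turns the same way as the first shaft.

counterclockwise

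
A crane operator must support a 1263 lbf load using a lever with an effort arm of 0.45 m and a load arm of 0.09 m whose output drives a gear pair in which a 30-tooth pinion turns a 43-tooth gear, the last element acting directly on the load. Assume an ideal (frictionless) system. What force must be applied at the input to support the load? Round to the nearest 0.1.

Lever MA = effort arm / load arm = 0.45/0.09 = 5.
Gear pair MA = 43/30 = 1.4333.
Combined ideal MA = 5 × 1.4333 = 7.1667.
Effort = load / MA = 1263 / 7.1667 = 176.23 lbf.

176.2 lbf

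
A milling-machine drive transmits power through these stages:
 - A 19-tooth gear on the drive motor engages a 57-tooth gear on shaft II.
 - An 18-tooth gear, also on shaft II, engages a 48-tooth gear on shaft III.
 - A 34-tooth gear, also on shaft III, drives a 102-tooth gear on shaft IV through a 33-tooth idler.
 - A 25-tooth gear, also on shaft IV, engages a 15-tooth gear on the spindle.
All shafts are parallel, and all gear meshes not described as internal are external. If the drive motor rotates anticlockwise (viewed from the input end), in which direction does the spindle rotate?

clockwise

the drive motor → shaft II: external mesh, 1 reversal → CW.
shaft II → shaft III: external mesh, 1 reversal → CCW.
shaft III → shaft IV: driver → idler → driven is 2 external meshes, 2 reversals → CCW.
shaft IV → the spindle: external mesh, 1 reversal → CW.
5 reversals in total — an odd number — so the spindle turns opposite to the drive motor.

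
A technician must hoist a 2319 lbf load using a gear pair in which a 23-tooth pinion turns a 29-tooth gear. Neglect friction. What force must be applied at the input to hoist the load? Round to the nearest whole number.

1839 lbf

Gear pair MA = 29/23 = 1.2609.
Effort = load / MA = 2319 / 1.2609 = 1839.2 lbf.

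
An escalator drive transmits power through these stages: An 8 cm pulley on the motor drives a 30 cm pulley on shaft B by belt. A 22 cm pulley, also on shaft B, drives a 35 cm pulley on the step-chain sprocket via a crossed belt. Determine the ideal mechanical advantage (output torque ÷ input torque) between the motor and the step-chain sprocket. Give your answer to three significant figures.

5.97

Each stage contributes driven/driver: belt 30/8 = 3.75, belt 35/22 = 1.5909.
Overall: 3.75 × 1.5909 = 5.9659.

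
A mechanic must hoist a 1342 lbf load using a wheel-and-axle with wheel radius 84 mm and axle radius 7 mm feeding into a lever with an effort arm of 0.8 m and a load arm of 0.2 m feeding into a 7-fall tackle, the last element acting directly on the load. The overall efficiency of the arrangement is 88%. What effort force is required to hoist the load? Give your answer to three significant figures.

Wheel-and-axle MA = R/r = 84/7 = 12.
Lever MA = effort arm / load arm = 0.8/0.2 = 4.
Block-and-tackle MA = number of supporting rope parts = 7.
Combined ideal MA = 12 × 4 × 7 = 336.
Actual MA = 336 × 0.88 = 295.68.
Effort = load / actual MA = 1342 / 295.68 = 4.5387 lbf.

4.54 lbf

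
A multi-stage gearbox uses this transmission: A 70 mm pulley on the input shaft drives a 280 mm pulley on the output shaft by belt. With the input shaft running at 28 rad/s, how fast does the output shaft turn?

Belt: ratio = 280/70 = 4, so the output shaft turns at 28 / 4 = 7 rad/s.

7 rad/s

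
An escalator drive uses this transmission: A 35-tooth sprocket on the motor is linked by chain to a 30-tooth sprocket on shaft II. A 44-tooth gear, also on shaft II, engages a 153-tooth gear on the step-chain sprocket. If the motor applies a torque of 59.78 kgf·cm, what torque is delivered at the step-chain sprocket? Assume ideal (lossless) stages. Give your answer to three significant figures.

After the chain (30/35): 59.78 × 0.85714 = 51.24 kgf·cm
After the gear mesh (153/44): 51.24 × 3.4773 = 178.18 kgf·cm

178 kgf·cm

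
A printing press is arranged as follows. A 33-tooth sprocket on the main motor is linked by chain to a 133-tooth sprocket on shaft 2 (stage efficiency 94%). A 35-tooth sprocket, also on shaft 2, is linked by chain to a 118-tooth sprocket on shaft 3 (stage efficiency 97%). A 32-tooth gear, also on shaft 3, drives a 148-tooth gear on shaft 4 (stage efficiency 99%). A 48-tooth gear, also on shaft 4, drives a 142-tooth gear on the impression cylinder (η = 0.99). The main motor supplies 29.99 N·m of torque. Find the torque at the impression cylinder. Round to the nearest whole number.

chain 133/33 = 4.0303 → τ = 29.99·4.0303·0.94 = 113.62 N·m
chain 118/35 = 3.3714 → τ = 113.62·3.3714·0.97 = 371.56 N·m
gear mesh 148/32 = 4.625 → τ = 371.56·4.625·0.99 = 1701.3 N·m
gear mesh 142/48 = 2.9583 → τ = 1701.3·2.9583·0.99 = 4982.6 N·m

4983 N·m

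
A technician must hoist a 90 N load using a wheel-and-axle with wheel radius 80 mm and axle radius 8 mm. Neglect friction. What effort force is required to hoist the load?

9 N

Wheel-and-axle MA = R/r = 80/8 = 10.
Effort = load / MA = 90 / 10 = 9 N.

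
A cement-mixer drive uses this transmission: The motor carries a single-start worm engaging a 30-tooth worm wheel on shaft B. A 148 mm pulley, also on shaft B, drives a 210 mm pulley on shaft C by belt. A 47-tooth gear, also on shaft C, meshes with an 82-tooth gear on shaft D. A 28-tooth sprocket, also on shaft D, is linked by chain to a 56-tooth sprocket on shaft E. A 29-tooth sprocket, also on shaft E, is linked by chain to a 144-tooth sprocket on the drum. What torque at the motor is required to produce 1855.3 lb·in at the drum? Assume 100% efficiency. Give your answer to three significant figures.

Overall ratio R = 30 × 1.4189 × 1.7447 × 2 × 4.9655 = 737.55.
Input torque = output torque / R = 1855.3 / 737.55 = 2.5155 lb·in.

2.52 lb·in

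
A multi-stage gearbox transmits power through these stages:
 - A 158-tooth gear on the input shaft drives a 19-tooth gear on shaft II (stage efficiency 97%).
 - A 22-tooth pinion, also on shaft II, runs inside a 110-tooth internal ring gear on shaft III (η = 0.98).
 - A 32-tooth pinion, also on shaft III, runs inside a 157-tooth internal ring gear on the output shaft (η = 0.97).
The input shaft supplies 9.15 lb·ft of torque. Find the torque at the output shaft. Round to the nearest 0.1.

Gear mesh: ratio = 19/158 = 0.12025; torque at shaft II = 9.15 × 0.12025 × 0.97 = 1.0673 lb·ft.
Internal gear: ratio = 110/22 = 5; torque at shaft III = 1.0673 × 5 × 0.98 = 5.2298 lb·ft.
Internal gear: ratio = 157/32 = 4.9062; torque at the output shaft = 5.2298 × 4.9062 × 0.97 = 24.889 lb·ft.

24.9 lb·ft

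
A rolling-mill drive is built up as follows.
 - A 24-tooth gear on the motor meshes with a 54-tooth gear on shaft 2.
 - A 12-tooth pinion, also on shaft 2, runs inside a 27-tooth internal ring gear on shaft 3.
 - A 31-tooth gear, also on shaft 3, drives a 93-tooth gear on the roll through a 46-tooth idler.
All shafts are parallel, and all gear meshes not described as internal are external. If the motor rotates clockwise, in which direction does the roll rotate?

the motor → shaft 2: external mesh, 1 reversal → CCW.
shaft 2 → shaft 3: internal mesh, same direction → CCW.
shaft 3 → the roll: driver → idler → driven is 2 external meshes, 2 reversals → CCW.
3 reversals in total — an odd number — so the roll turns opposite to the motor.

anticlockwise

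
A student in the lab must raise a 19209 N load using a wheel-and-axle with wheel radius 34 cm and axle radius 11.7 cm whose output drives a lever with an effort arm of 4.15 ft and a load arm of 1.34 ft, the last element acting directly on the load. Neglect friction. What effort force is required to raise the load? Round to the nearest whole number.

2134 N

Wheel-and-axle MA = R/r = 34/11.7 = 2.906.
Lever MA = effort arm / load arm = 4.15/1.34 = 3.097.
Combined ideal MA = 2.906 × 3.097 = 8.9999.
Effort = load / MA = 19209 / 8.9999 = 2134.4 N.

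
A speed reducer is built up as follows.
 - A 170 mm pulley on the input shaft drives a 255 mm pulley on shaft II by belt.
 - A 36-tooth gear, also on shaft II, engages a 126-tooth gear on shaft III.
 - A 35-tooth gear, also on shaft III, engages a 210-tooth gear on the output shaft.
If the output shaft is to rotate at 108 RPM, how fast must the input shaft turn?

3402 RPM

Overall ratio R = 1.5 × 3.5 × 6 = 31.5.
Required input speed = output speed × R = 108 × 31.5 = 3402 RPM.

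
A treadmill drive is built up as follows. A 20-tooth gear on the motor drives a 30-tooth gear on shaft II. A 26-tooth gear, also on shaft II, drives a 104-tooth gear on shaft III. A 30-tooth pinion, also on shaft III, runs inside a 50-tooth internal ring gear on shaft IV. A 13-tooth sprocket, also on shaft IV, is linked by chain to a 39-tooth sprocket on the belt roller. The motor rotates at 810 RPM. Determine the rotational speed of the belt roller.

Gear mesh: ratio = 30/20 = 1.5, so shaft II turns at 810 / 1.5 = 540 RPM.
Gear mesh: ratio = 104/26 = 4, so shaft III turns at 540 / 4 = 135 RPM.
Internal gear: ratio = 50/30 = 1.6667, so shaft IV turns at 135 / 1.6667 = 81 RPM.
Chain: ratio = 39/13 = 3, so the belt roller turns at 81 / 3 = 27 RPM.

27 RPM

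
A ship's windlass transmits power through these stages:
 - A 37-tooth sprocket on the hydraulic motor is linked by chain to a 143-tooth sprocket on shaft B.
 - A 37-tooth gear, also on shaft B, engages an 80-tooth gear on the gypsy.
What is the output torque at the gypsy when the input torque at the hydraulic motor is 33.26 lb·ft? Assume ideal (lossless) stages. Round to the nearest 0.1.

277.9 lb·ft

After the chain (143/37): 33.26 × 3.8649 = 128.55 lb·ft
After the gear mesh (80/37): 128.55 × 2.1622 = 277.94 lb·ft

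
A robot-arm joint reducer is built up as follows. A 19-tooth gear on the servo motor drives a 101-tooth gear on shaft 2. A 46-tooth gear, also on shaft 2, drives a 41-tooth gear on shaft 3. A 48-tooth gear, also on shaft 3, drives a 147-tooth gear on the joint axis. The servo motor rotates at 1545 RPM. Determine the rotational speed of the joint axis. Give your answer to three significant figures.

106 RPM

the servo motor → shaft 2 (gear mesh, 101/19): 1545 ÷ 5.3158 = 290.64 RPM
shaft 2 → shaft 3 (gear mesh, 41/46): 290.64 ÷ 0.8913 = 326.09 RPM
shaft 3 → the joint axis (gear mesh, 147/48): 326.09 ÷ 3.0625 = 106.48 RPM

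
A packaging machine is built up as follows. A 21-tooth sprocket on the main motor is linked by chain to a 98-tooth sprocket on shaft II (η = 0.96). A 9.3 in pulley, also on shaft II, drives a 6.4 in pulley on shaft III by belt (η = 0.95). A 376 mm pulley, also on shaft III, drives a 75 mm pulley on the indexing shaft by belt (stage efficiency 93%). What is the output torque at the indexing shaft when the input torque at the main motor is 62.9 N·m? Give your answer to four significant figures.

Chain: ratio = 98/21 = 4.6667; torque at shaft II = 62.9 × 4.6667 × 0.96 = 281.79 N·m.
Belt: ratio = 6.4/9.3 = 0.68817; torque at shaft III = 281.79 × 0.68817 × 0.95 = 184.23 N·m.
Belt: ratio = 75/376 = 0.19947; torque at the indexing shaft = 184.23 × 0.19947 × 0.93 = 34.175 N·m.

34.17 N·m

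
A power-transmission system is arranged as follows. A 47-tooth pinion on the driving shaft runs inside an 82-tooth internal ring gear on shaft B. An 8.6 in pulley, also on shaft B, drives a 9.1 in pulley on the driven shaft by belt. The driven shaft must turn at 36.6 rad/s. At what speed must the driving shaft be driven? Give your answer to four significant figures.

67.57 rad/s

Overall ratio R = 1.7447 × 1.0581 = 1.8461.
Required input speed = output speed × R = 36.6 × 1.8461 = 67.568 rad/s.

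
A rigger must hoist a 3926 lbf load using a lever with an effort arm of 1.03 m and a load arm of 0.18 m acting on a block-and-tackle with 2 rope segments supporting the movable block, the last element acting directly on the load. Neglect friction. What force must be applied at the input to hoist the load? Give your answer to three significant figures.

Lever MA = effort arm / load arm = 1.03/0.18 = 5.7222.
Block-and-tackle MA = number of supporting rope parts = 2.
Combined ideal MA = 5.7222 × 2 = 11.444.
Effort = load / MA = 3926 / 11.444 = 343.05 lbf.

343 lbf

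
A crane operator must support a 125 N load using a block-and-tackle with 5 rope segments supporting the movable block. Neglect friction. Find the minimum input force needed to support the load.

25 N

Block-and-tackle MA = number of supporting rope parts = 5.
Effort = load / MA = 125 / 5 = 25 N.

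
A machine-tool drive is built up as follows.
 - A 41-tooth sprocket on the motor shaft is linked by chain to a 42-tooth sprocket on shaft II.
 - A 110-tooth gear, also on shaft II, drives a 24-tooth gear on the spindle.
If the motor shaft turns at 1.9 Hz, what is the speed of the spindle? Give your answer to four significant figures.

chain 42/41 = 1.0244 → 1.9/1.0244 = 1.8548 Hz
gear mesh 24/110 = 0.21818 → 1.8548/0.21818 = 8.501 Hz

8.501 Hz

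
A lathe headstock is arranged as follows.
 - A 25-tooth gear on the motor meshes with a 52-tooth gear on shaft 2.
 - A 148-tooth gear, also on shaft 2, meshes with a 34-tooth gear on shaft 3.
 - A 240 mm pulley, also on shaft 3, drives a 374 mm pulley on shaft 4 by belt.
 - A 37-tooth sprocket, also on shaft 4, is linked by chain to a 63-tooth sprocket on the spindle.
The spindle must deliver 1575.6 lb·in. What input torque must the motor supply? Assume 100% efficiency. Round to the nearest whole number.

Overall ratio R = 2.08 × 0.22973 × 1.5583 × 1.7027 = 1.2679.
Input torque = output torque / R = 1575.6 / 1.2679 = 1242.7 lb·in.

1243 lb·in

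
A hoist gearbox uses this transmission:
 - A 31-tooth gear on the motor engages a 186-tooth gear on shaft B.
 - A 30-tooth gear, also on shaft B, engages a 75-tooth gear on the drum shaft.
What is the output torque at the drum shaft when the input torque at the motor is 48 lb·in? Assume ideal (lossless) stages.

Gear mesh: ratio = 186/31 = 6; torque at shaft B = 48 × 6 = 288 lb·in.
Gear mesh: ratio = 75/30 = 2.5; torque at the drum shaft = 288 × 2.5 = 720 lb·in.

720 lb·in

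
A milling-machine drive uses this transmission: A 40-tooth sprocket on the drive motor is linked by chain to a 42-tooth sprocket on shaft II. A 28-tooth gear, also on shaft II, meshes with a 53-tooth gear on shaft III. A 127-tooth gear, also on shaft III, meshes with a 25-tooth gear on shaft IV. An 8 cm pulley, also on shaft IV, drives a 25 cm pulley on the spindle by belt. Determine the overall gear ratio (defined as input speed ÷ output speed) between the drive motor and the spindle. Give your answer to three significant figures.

1.22

Each stage contributes driven/driver: chain 42/40 = 1.05, gear mesh 53/28 = 1.8929, gear mesh 25/127 = 0.19685, belt 25/8 = 3.125.
Overall: 1.05 × 1.8929 × 0.19685 × 3.125 = 1.2226.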